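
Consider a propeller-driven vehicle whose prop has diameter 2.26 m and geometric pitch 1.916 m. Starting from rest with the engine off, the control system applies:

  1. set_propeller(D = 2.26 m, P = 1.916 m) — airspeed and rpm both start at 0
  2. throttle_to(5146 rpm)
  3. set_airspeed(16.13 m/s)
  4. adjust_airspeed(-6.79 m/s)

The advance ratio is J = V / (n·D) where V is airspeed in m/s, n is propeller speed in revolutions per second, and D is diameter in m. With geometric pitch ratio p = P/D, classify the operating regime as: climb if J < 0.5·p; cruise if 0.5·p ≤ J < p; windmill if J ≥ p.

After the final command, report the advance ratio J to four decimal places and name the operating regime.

set_propeller: D = 2.26 m, P = 1.916 m (p = P/D = 0.847788); state ← (V=0, rpm=0)
throttle_to(5146): rpm ← 5146
set_airspeed(16.13): V ← 16.13 m/s
adjust_airspeed(-6.79): V ← 16.13 -6.79 = 9.34 m/s
final state: V = 9.34 m/s, rpm = 5146 → n = rpm/60 = 85.766667 rev/s
J = V / (n·D) = 9.34 / (85.766667 × 2.26) = 0.048186
regime bands: climb J<0.4239 | cruise [0.4239, 0.8478) | windmill J≥0.8478
J = 0.0482 → climb

J = 0.0482, regime = climb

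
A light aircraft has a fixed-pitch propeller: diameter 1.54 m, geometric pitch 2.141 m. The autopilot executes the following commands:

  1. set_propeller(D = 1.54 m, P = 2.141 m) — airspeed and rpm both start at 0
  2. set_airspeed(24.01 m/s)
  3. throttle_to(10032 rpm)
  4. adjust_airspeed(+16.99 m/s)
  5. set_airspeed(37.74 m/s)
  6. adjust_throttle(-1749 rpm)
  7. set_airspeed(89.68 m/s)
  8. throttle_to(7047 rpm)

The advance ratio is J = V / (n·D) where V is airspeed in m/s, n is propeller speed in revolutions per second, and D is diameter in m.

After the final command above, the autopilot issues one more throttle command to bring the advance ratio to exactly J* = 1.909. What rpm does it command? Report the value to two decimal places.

set_propeller: D = 1.54 m, P = 2.141 m (p = P/D = 1.390260); state ← (V=0, rpm=0)
set_airspeed(24.01): V ← 24.01 m/s
throttle_to(10032): rpm ← 10032
adjust_airspeed(+16.99): V ← 24.01 +16.99 = 41 m/s
set_airspeed(37.74): V ← 37.74 m/s
adjust_throttle(-1749): rpm ← 10032 -1749 = 8283
set_airspeed(89.68): V ← 89.68 m/s
throttle_to(7047): rpm ← 7047
final state: V = 89.68 m/s, rpm = 7047 → n = rpm/60 = 117.450000 rev/s
target J* = 1.909; solve J* = V/(n·D) for n: n = V/(J*·D) = 89.68/(1.909 × 1.54) = 30.504854 rev/s
rpm = 60·n = 1830.291238

rpm = 1830.29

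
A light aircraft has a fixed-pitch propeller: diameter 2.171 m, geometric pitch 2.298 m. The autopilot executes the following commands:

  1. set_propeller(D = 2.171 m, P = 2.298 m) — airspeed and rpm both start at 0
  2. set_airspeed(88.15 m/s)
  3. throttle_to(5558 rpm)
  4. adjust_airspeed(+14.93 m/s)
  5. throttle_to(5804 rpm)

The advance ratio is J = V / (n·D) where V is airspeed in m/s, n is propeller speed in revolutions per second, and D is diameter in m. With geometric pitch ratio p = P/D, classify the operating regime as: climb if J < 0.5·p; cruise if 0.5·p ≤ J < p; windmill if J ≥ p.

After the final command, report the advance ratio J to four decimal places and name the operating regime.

J = 0.4908, regime = climb

set_propeller: D = 2.171 m, P = 2.298 m (p = P/D = 1.058498); state ← (V=0, rpm=0)
set_airspeed(88.15): V ← 88.15 m/s
throttle_to(5558): rpm ← 5558
adjust_airspeed(+14.93): V ← 88.15 +14.93 = 103.08 m/s
throttle_to(5804): rpm ← 5804
final state: V = 103.08 m/s, rpm = 5804 → n = rpm/60 = 96.733333 rev/s
J = V / (n·D) = 103.08 / (96.733333 × 2.171) = 0.490838
regime bands: climb J<0.5292 | cruise [0.5292, 1.0585) | windmill J≥1.0585
J = 0.4908 → climb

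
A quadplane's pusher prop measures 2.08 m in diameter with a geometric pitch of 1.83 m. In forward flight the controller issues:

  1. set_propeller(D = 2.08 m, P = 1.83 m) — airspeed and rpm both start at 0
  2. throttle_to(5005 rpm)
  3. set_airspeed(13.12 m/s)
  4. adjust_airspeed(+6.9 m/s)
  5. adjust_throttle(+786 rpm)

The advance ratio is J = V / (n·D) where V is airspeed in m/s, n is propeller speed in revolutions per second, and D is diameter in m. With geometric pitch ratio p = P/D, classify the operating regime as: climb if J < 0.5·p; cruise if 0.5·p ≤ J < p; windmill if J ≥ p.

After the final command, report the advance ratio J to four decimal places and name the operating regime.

set_propeller: D = 2.08 m, P = 1.83 m (p = P/D = 0.879808); state ← (V=0, rpm=0)
throttle_to(5005): rpm ← 5005
set_airspeed(13.12): V ← 13.12 m/s
adjust_airspeed(+6.9): V ← 13.12 +6.9 = 20.02 m/s
adjust_throttle(+786): rpm ← 5005 +786 = 5791
final state: V = 20.02 m/s, rpm = 5791 → n = rpm/60 = 96.516667 rev/s
J = V / (n·D) = 20.02 / (96.516667 × 2.08) = 0.099724
regime bands: climb J<0.4399 | cruise [0.4399, 0.8798) | windmill J≥0.8798
J = 0.0997 → climb

J = 0.0997, regime = climb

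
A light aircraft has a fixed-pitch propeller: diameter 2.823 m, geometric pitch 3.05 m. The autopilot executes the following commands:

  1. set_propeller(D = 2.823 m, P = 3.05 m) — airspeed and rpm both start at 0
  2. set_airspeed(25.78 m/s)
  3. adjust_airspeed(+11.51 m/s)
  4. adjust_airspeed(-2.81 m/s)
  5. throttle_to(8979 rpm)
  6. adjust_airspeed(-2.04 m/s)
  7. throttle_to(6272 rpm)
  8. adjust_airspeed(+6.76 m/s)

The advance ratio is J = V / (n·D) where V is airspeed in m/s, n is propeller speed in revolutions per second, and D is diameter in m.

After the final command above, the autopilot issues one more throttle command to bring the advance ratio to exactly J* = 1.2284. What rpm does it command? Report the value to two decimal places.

set_propeller: D = 2.823 m, P = 3.05 m (p = P/D = 1.080411); state ← (V=0, rpm=0)
set_airspeed(25.78): V ← 25.78 m/s
adjust_airspeed(+11.51): V ← 25.78 +11.51 = 37.29 m/s
adjust_airspeed(-2.81): V ← 37.29 -2.81 = 34.48 m/s
throttle_to(8979): rpm ← 8979
adjust_airspeed(-2.04): V ← 34.48 -2.04 = 32.44 m/s
throttle_to(6272): rpm ← 6272
adjust_airspeed(+6.76): V ← 32.44 +6.76 = 39.2 m/s
final state: V = 39.2 m/s, rpm = 6272 → n = rpm/60 = 104.533333 rev/s
target J* = 1.2284; solve J* = V/(n·D) for n: n = V/(J*·D) = 39.2/(1.2284 × 2.823) = 11.304084 rev/s
rpm = 60·n = 678.245048

rpm = 678.25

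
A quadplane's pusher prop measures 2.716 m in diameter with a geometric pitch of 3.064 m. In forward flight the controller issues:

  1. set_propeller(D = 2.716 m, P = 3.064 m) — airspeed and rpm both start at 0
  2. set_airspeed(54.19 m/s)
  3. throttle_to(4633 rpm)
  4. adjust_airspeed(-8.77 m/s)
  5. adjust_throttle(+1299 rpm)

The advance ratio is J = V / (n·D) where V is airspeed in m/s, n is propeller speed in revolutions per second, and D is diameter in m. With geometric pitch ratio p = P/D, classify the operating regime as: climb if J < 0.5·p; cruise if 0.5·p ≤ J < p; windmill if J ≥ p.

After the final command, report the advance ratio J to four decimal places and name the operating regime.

J = 0.1691, regime = climb

set_propeller: D = 2.716 m, P = 3.064 m (p = P/D = 1.128130); state ← (V=0, rpm=0)
set_airspeed(54.19): V ← 54.19 m/s
throttle_to(4633): rpm ← 4633
adjust_airspeed(-8.77): V ← 54.19 -8.77 = 45.42 m/s
adjust_throttle(+1299): rpm ← 4633 +1299 = 5932
final state: V = 45.42 m/s, rpm = 5932 → n = rpm/60 = 98.866667 rev/s
J = V / (n·D) = 45.42 / (98.866667 × 2.716) = 0.169148
regime bands: climb J<0.5641 | cruise [0.5641, 1.1281) | windmill J≥1.1281
J = 0.1691 → climb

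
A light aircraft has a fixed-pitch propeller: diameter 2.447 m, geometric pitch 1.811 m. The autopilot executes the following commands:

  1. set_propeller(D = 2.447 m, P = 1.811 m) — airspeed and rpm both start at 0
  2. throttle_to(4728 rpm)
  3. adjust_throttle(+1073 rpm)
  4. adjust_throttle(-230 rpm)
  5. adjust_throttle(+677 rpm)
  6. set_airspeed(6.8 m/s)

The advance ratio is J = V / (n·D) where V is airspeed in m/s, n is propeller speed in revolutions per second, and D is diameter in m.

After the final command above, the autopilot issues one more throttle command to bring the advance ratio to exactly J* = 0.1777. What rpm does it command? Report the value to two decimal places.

rpm = 938.29

set_propeller: D = 2.447 m, P = 1.811 m (p = P/D = 0.740090); state ← (V=0, rpm=0)
throttle_to(4728): rpm ← 4728
adjust_throttle(+1073): rpm ← 4728 +1073 = 5801
adjust_throttle(-230): rpm ← 5801 -230 = 5571
adjust_throttle(+677): rpm ← 5571 +677 = 6248
set_airspeed(6.8): V ← 6.8 m/s
final state: V = 6.8 m/s, rpm = 6248 → n = rpm/60 = 104.133333 rev/s
target J* = 0.1777; solve J* = V/(n·D) for n: n = V/(J*·D) = 6.8/(0.1777 × 2.447) = 15.638227 rev/s
rpm = 60·n = 938.293626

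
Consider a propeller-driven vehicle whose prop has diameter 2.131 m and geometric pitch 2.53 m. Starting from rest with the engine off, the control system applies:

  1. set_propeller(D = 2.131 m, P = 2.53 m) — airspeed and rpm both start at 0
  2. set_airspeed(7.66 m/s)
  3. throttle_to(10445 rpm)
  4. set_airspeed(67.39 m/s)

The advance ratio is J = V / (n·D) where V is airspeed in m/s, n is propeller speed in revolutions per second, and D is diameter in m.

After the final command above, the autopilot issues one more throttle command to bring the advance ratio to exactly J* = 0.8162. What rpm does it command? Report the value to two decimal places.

set_propeller: D = 2.131 m, P = 2.53 m (p = P/D = 1.187236); state ← (V=0, rpm=0)
set_airspeed(7.66): V ← 7.66 m/s
throttle_to(10445): rpm ← 10445
set_airspeed(67.39): V ← 67.39 m/s
final state: V = 67.39 m/s, rpm = 10445 → n = rpm/60 = 174.083333 rev/s
target J* = 0.8162; solve J* = V/(n·D) for n: n = V/(J*·D) = 67.39/(0.8162 × 2.131) = 38.744978 rev/s
rpm = 60·n = 2324.698667

rpm = 2324.70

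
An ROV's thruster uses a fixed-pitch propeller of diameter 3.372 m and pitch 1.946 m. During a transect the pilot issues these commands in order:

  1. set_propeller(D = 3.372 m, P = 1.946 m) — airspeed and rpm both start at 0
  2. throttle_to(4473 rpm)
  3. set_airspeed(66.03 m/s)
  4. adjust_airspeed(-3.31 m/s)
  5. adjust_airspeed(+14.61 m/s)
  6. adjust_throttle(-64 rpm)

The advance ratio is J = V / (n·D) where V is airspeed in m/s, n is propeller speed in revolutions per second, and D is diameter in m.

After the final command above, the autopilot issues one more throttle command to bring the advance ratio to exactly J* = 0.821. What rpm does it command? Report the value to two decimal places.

set_propeller: D = 3.372 m, P = 1.946 m (p = P/D = 0.577106); state ← (V=0, rpm=0)
throttle_to(4473): rpm ← 4473
set_airspeed(66.03): V ← 66.03 m/s
adjust_airspeed(-3.31): V ← 66.03 -3.31 = 62.72 m/s
adjust_airspeed(+14.61): V ← 62.72 +14.61 = 77.33 m/s
adjust_throttle(-64): rpm ← 4473 -64 = 4409
final state: V = 77.33 m/s, rpm = 4409 → n = rpm/60 = 73.483333 rev/s
target J* = 0.821; solve J* = V/(n·D) for n: n = V/(J*·D) = 77.33/(0.821 × 3.372) = 27.932981 rev/s
rpm = 60·n = 1675.978864

rpm = 1675.98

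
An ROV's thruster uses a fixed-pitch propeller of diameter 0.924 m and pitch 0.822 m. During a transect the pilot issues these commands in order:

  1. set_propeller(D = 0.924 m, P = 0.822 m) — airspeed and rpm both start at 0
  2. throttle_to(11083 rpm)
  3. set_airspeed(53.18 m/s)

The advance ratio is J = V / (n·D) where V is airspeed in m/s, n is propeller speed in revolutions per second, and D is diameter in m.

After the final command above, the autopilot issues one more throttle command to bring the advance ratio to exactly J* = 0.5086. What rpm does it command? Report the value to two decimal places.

set_propeller: D = 0.924 m, P = 0.822 m (p = P/D = 0.889610); state ← (V=0, rpm=0)
throttle_to(11083): rpm ← 11083
set_airspeed(53.18): V ← 53.18 m/s
final state: V = 53.18 m/s, rpm = 11083 → n = rpm/60 = 184.716667 rev/s
target J* = 0.5086; solve J* = V/(n·D) for n: n = V/(J*·D) = 53.18/(0.5086 × 0.924) = 113.161841 rev/s
rpm = 60·n = 6789.710486

rpm = 6789.71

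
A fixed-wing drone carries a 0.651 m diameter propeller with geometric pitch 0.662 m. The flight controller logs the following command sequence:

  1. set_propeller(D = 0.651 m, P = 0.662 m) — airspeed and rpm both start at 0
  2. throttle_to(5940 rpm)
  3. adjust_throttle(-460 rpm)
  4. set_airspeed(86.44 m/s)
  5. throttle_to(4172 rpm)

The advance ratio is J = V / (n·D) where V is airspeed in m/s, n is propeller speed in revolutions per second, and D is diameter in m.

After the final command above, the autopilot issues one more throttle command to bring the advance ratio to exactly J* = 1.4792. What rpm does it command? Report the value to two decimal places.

rpm = 5385.90

set_propeller: D = 0.651 m, P = 0.662 m (p = P/D = 1.016897); state ← (V=0, rpm=0)
throttle_to(5940): rpm ← 5940
adjust_throttle(-460): rpm ← 5940 -460 = 5480
set_airspeed(86.44): V ← 86.44 m/s
throttle_to(4172): rpm ← 4172
final state: V = 86.44 m/s, rpm = 4172 → n = rpm/60 = 69.533333 rev/s
target J* = 1.4792; solve J* = V/(n·D) for n: n = V/(J*·D) = 86.44/(1.4792 × 0.651) = 89.764966 rev/s
rpm = 60·n = 5385.897970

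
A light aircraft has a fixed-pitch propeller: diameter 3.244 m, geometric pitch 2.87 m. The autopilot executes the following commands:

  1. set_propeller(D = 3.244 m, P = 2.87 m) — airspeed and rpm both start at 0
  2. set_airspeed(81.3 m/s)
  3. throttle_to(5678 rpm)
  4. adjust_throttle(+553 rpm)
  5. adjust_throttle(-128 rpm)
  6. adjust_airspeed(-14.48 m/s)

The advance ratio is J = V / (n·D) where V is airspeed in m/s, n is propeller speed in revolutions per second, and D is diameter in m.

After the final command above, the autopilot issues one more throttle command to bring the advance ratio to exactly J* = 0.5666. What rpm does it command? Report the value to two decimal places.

set_propeller: D = 3.244 m, P = 2.87 m (p = P/D = 0.884710); state ← (V=0, rpm=0)
set_airspeed(81.3): V ← 81.3 m/s
throttle_to(5678): rpm ← 5678
adjust_throttle(+553): rpm ← 5678 +553 = 6231
adjust_throttle(-128): rpm ← 6231 -128 = 6103
adjust_airspeed(-14.48): V ← 81.3 -14.48 = 66.82 m/s
final state: V = 66.82 m/s, rpm = 6103 → n = rpm/60 = 101.716667 rev/s
target J* = 0.5666; solve J* = V/(n·D) for n: n = V/(J*·D) = 66.82/(0.5666 × 3.244) = 36.353737 rev/s
rpm = 60·n = 2181.224193

rpm = 2181.22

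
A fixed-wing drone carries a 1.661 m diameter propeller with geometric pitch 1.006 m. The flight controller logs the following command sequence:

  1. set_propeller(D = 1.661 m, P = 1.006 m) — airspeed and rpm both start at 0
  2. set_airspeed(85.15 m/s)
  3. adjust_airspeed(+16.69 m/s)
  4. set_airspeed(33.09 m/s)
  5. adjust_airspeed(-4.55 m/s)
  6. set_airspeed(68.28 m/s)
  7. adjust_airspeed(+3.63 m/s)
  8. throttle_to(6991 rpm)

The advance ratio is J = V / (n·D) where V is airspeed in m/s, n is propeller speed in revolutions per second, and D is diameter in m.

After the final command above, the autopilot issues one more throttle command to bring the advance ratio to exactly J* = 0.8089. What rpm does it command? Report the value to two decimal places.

rpm = 3211.26

set_propeller: D = 1.661 m, P = 1.006 m (p = P/D = 0.605659); state ← (V=0, rpm=0)
set_airspeed(85.15): V ← 85.15 m/s
adjust_airspeed(+16.69): V ← 85.15 +16.69 = 101.84 m/s
set_airspeed(33.09): V ← 33.09 m/s
adjust_airspeed(-4.55): V ← 33.09 -4.55 = 28.54 m/s
set_airspeed(68.28): V ← 68.28 m/s
adjust_airspeed(+3.63): V ← 68.28 +3.63 = 71.91 m/s
throttle_to(6991): rpm ← 6991
final state: V = 71.91 m/s, rpm = 6991 → n = rpm/60 = 116.516667 rev/s
target J* = 0.8089; solve J* = V/(n·D) for n: n = V/(J*·D) = 71.91/(0.8089 × 1.661) = 53.521074 rev/s
rpm = 60·n = 3211.264448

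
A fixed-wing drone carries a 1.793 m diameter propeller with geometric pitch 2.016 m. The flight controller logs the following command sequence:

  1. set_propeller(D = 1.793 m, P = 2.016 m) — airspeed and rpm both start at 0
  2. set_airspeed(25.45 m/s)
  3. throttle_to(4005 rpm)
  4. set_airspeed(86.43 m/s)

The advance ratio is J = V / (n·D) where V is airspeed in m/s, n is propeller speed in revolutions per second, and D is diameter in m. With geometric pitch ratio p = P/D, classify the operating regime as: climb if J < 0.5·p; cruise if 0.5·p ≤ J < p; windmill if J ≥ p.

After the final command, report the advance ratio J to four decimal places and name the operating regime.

set_propeller: D = 1.793 m, P = 2.016 m (p = P/D = 1.124373); state ← (V=0, rpm=0)
set_airspeed(25.45): V ← 25.45 m/s
throttle_to(4005): rpm ← 4005
set_airspeed(86.43): V ← 86.43 m/s
final state: V = 86.43 m/s, rpm = 4005 → n = rpm/60 = 66.750000 rev/s
J = V / (n·D) = 86.43 / (66.750000 × 1.793) = 0.722159
regime bands: climb J<0.5622 | cruise [0.5622, 1.1244) | windmill J≥1.1244
J = 0.7222 → cruise

J = 0.7222, regime = cruise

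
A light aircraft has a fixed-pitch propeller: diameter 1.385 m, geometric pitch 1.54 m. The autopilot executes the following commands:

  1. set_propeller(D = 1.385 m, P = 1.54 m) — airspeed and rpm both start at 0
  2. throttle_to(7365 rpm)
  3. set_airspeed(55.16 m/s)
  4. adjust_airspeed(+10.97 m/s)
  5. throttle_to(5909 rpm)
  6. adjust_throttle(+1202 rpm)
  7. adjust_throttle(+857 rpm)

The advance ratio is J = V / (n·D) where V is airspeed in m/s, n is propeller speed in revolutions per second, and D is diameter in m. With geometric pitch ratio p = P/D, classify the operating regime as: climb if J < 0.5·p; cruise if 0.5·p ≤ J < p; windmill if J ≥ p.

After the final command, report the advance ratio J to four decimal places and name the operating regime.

set_propeller: D = 1.385 m, P = 1.54 m (p = P/D = 1.111913); state ← (V=0, rpm=0)
throttle_to(7365): rpm ← 7365
set_airspeed(55.16): V ← 55.16 m/s
adjust_airspeed(+10.97): V ← 55.16 +10.97 = 66.13 m/s
throttle_to(5909): rpm ← 5909
adjust_throttle(+1202): rpm ← 5909 +1202 = 7111
adjust_throttle(+857): rpm ← 7111 +857 = 7968
final state: V = 66.13 m/s, rpm = 7968 → n = rpm/60 = 132.800000 rev/s
J = V / (n·D) = 66.13 / (132.800000 × 1.385) = 0.359543
regime bands: climb J<0.5560 | cruise [0.5560, 1.1119) | windmill J≥1.1119
J = 0.3595 → climb

J = 0.3595, regime = climb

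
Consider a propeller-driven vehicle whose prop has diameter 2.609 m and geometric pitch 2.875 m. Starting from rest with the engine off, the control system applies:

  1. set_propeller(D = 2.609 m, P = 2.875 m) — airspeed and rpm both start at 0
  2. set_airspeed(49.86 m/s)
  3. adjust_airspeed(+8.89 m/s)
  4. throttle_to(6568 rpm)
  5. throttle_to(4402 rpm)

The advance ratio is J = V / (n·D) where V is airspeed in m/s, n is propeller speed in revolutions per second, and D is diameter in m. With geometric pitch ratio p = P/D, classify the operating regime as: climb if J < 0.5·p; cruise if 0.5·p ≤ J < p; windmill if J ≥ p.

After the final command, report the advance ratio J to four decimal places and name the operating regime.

J = 0.3069, regime = climb

set_propeller: D = 2.609 m, P = 2.875 m (p = P/D = 1.101955); state ← (V=0, rpm=0)
set_airspeed(49.86): V ← 49.86 m/s
adjust_airspeed(+8.89): V ← 49.86 +8.89 = 58.75 m/s
throttle_to(6568): rpm ← 6568
throttle_to(4402): rpm ← 4402
final state: V = 58.75 m/s, rpm = 4402 → n = rpm/60 = 73.366667 rev/s
J = V / (n·D) = 58.75 / (73.366667 × 2.609) = 0.306927
regime bands: climb J<0.5510 | cruise [0.5510, 1.1020) | windmill J≥1.1020
J = 0.3069 → climb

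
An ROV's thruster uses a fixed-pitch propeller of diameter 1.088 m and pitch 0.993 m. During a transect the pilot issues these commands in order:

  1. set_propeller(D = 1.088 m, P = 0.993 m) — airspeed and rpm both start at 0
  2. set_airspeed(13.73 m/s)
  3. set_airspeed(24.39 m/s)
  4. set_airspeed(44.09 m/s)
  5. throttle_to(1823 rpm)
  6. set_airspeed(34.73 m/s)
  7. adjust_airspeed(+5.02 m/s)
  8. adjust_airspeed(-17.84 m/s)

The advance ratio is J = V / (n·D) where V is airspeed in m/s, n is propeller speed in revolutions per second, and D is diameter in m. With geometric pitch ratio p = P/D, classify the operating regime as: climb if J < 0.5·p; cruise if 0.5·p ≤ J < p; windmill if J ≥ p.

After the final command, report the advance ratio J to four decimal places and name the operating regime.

J = 0.6628, regime = cruise

set_propeller: D = 1.088 m, P = 0.993 m (p = P/D = 0.912684); state ← (V=0, rpm=0)
set_airspeed(13.73): V ← 13.73 m/s
set_airspeed(24.39): V ← 24.39 m/s
set_airspeed(44.09): V ← 44.09 m/s
throttle_to(1823): rpm ← 1823
set_airspeed(34.73): V ← 34.73 m/s
adjust_airspeed(+5.02): V ← 34.73 +5.02 = 39.75 m/s
adjust_airspeed(-17.84): V ← 39.75 -17.84 = 21.91 m/s
final state: V = 21.91 m/s, rpm = 1823 → n = rpm/60 = 30.383333 rev/s
J = V / (n·D) = 21.91 / (30.383333 × 1.088) = 0.662793
regime bands: climb J<0.4563 | cruise [0.4563, 0.9127) | windmill J≥0.9127
J = 0.6628 → cruise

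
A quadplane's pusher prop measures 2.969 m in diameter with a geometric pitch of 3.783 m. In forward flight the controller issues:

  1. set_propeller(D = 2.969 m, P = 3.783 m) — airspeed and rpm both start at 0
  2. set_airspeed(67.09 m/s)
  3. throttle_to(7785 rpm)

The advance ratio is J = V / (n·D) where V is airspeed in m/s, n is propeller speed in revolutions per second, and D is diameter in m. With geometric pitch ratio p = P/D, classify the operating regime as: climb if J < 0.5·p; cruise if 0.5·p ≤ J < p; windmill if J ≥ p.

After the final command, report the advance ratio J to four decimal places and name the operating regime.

set_propeller: D = 2.969 m, P = 3.783 m (p = P/D = 1.274166); state ← (V=0, rpm=0)
set_airspeed(67.09): V ← 67.09 m/s
throttle_to(7785): rpm ← 7785
final state: V = 67.09 m/s, rpm = 7785 → n = rpm/60 = 129.750000 rev/s
J = V / (n·D) = 67.09 / (129.750000 × 2.969) = 0.174157
regime bands: climb J<0.6371 | cruise [0.6371, 1.2742) | windmill J≥1.2742
J = 0.1742 → climb

J = 0.1742, regime = climb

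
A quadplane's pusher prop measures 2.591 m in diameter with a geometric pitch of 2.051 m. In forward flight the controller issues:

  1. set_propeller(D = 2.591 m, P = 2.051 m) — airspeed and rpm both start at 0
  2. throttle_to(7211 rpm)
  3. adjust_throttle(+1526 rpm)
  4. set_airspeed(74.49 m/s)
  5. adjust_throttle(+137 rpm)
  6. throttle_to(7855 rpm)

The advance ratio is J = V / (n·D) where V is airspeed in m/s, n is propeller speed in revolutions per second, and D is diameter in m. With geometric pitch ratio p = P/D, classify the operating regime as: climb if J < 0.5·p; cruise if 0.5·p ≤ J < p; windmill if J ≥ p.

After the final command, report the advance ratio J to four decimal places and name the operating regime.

set_propeller: D = 2.591 m, P = 2.051 m (p = P/D = 0.791586); state ← (V=0, rpm=0)
throttle_to(7211): rpm ← 7211
adjust_throttle(+1526): rpm ← 7211 +1526 = 8737
set_airspeed(74.49): V ← 74.49 m/s
adjust_throttle(+137): rpm ← 8737 +137 = 8874
throttle_to(7855): rpm ← 7855
final state: V = 74.49 m/s, rpm = 7855 → n = rpm/60 = 130.916667 rev/s
J = V / (n·D) = 74.49 / (130.916667 × 2.591) = 0.219602
regime bands: climb J<0.3958 | cruise [0.3958, 0.7916) | windmill J≥0.7916
J = 0.2196 → climb

J = 0.2196, regime = climb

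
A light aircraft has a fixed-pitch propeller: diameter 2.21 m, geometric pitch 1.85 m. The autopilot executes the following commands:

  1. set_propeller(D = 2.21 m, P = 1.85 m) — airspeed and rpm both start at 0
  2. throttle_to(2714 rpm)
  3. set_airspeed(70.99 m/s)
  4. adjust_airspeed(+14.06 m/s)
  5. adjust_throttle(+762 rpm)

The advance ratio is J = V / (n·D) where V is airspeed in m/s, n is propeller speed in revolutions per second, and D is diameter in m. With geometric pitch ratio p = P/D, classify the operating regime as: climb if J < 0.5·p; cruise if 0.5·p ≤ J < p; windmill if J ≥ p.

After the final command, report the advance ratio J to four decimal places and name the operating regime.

J = 0.6643, regime = cruise

set_propeller: D = 2.21 m, P = 1.85 m (p = P/D = 0.837104); state ← (V=0, rpm=0)
throttle_to(2714): rpm ← 2714
set_airspeed(70.99): V ← 70.99 m/s
adjust_airspeed(+14.06): V ← 70.99 +14.06 = 85.05 m/s
adjust_throttle(+762): rpm ← 2714 +762 = 3476
final state: V = 85.05 m/s, rpm = 3476 → n = rpm/60 = 57.933333 rev/s
J = V / (n·D) = 85.05 / (57.933333 × 2.21) = 0.664284
regime bands: climb J<0.4186 | cruise [0.4186, 0.8371) | windmill J≥0.8371
J = 0.6643 → cruise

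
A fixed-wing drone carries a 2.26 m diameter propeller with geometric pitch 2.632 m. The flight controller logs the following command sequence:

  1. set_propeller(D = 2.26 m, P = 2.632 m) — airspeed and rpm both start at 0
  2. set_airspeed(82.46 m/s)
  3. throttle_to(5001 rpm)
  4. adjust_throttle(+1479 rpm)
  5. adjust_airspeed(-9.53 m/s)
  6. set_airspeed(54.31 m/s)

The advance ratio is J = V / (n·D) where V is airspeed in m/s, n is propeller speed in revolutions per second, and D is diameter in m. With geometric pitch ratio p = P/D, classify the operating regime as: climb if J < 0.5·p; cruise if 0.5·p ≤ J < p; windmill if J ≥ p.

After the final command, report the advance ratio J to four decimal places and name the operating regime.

J = 0.2225, regime = climb

set_propeller: D = 2.26 m, P = 2.632 m (p = P/D = 1.164602); state ← (V=0, rpm=0)
set_airspeed(82.46): V ← 82.46 m/s
throttle_to(5001): rpm ← 5001
adjust_throttle(+1479): rpm ← 5001 +1479 = 6480
adjust_airspeed(-9.53): V ← 82.46 -9.53 = 72.93 m/s
set_airspeed(54.31): V ← 54.31 m/s
final state: V = 54.31 m/s, rpm = 6480 → n = rpm/60 = 108.000000 rev/s
J = V / (n·D) = 54.31 / (108.000000 × 2.26) = 0.222509
regime bands: climb J<0.5823 | cruise [0.5823, 1.1646) | windmill J≥1.1646
J = 0.2225 → climb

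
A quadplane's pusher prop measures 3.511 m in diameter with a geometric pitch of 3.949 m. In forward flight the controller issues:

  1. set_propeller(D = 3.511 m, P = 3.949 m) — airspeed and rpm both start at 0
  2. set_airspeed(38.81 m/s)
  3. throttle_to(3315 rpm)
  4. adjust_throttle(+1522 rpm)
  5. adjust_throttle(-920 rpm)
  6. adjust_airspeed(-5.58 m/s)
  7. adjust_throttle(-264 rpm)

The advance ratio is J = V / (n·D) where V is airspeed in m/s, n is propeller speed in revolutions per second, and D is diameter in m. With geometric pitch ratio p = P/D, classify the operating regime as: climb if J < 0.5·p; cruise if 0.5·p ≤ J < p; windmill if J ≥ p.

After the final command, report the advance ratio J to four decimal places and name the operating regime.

set_propeller: D = 3.511 m, P = 3.949 m (p = P/D = 1.124751); state ← (V=0, rpm=0)
set_airspeed(38.81): V ← 38.81 m/s
throttle_to(3315): rpm ← 3315
adjust_throttle(+1522): rpm ← 3315 +1522 = 4837
adjust_throttle(-920): rpm ← 4837 -920 = 3917
adjust_airspeed(-5.58): V ← 38.81 -5.58 = 33.23 m/s
adjust_throttle(-264): rpm ← 3917 -264 = 3653
final state: V = 33.23 m/s, rpm = 3653 → n = rpm/60 = 60.883333 rev/s
J = V / (n·D) = 33.23 / (60.883333 × 3.511) = 0.155454
regime bands: climb J<0.5624 | cruise [0.5624, 1.1248) | windmill J≥1.1248
J = 0.1555 → climb

J = 0.1555, regime = climb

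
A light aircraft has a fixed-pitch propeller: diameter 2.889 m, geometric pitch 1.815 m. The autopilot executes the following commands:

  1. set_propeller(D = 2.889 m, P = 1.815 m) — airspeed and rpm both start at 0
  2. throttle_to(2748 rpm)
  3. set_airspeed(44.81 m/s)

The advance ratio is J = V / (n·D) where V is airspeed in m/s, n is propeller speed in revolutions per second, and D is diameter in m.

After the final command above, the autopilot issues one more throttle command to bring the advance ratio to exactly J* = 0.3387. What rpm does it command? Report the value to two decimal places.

rpm = 2747.66

set_propeller: D = 2.889 m, P = 1.815 m (p = P/D = 0.628245); state ← (V=0, rpm=0)
throttle_to(2748): rpm ← 2748
set_airspeed(44.81): V ← 44.81 m/s
final state: V = 44.81 m/s, rpm = 2748 → n = rpm/60 = 45.800000 rev/s
target J* = 0.3387; solve J* = V/(n·D) for n: n = V/(J*·D) = 44.81/(0.3387 × 2.889) = 45.794382 rev/s
rpm = 60·n = 2747.662938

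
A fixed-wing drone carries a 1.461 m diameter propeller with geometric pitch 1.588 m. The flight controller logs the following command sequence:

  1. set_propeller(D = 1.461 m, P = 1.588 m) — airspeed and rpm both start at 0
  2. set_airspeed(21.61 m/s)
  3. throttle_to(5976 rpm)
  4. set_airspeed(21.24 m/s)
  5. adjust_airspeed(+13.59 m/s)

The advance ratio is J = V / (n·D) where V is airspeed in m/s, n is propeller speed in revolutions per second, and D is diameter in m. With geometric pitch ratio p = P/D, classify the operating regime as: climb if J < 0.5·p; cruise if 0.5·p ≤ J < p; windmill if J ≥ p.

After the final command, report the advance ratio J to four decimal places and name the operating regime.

set_propeller: D = 1.461 m, P = 1.588 m (p = P/D = 1.086927); state ← (V=0, rpm=0)
set_airspeed(21.61): V ← 21.61 m/s
throttle_to(5976): rpm ← 5976
set_airspeed(21.24): V ← 21.24 m/s
adjust_airspeed(+13.59): V ← 21.24 +13.59 = 34.83 m/s
final state: V = 34.83 m/s, rpm = 5976 → n = rpm/60 = 99.600000 rev/s
J = V / (n·D) = 34.83 / (99.600000 × 1.461) = 0.239356
regime bands: climb J<0.5435 | cruise [0.5435, 1.0869) | windmill J≥1.0869
J = 0.2394 → climb

J = 0.2394, regime = climb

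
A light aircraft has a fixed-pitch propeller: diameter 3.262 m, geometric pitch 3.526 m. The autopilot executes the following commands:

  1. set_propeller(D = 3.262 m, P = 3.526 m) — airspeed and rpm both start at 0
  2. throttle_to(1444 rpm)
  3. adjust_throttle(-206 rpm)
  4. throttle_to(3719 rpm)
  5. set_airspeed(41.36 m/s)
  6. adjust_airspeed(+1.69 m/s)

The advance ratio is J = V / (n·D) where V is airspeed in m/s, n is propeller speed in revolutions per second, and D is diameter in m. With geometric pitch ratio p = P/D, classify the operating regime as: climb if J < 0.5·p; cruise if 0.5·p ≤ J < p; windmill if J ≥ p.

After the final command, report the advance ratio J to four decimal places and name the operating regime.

set_propeller: D = 3.262 m, P = 3.526 m (p = P/D = 1.080932); state ← (V=0, rpm=0)
throttle_to(1444): rpm ← 1444
adjust_throttle(-206): rpm ← 1444 -206 = 1238
throttle_to(3719): rpm ← 3719
set_airspeed(41.36): V ← 41.36 m/s
adjust_airspeed(+1.69): V ← 41.36 +1.69 = 43.05 m/s
final state: V = 43.05 m/s, rpm = 3719 → n = rpm/60 = 61.983333 rev/s
J = V / (n·D) = 43.05 / (61.983333 × 3.262) = 0.212919
regime bands: climb J<0.5405 | cruise [0.5405, 1.0809) | windmill J≥1.0809
J = 0.2129 → climb

J = 0.2129, regime = climb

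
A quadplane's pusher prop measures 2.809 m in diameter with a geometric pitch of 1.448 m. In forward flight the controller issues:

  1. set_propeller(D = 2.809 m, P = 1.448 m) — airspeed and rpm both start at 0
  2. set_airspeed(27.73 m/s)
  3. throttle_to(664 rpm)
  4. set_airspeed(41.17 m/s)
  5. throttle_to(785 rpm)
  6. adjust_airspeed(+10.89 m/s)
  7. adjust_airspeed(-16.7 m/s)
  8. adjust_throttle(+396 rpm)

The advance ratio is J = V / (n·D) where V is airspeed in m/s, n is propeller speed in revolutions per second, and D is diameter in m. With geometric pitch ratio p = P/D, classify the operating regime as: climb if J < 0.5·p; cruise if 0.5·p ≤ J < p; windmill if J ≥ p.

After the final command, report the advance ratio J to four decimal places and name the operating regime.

J = 0.6395, regime = windmill

set_propeller: D = 2.809 m, P = 1.448 m (p = P/D = 0.515486); state ← (V=0, rpm=0)
set_airspeed(27.73): V ← 27.73 m/s
throttle_to(664): rpm ← 664
set_airspeed(41.17): V ← 41.17 m/s
throttle_to(785): rpm ← 785
adjust_airspeed(+10.89): V ← 41.17 +10.89 = 52.06 m/s
adjust_airspeed(-16.7): V ← 52.06 -16.7 = 35.36 m/s
adjust_throttle(+396): rpm ← 785 +396 = 1181
final state: V = 35.36 m/s, rpm = 1181 → n = rpm/60 = 19.683333 rev/s
J = V / (n·D) = 35.36 / (19.683333 × 2.809) = 0.639531
regime bands: climb J<0.2577 | cruise [0.2577, 0.5155) | windmill J≥0.5155
J = 0.6395 → windmill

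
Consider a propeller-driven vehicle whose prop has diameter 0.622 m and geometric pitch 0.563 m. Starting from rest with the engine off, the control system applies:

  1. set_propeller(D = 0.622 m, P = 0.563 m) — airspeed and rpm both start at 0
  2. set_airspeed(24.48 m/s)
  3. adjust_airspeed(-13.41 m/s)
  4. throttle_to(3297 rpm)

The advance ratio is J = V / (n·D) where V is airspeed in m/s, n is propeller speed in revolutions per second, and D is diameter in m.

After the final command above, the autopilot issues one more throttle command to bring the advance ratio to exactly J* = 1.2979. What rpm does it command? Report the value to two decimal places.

set_propeller: D = 0.622 m, P = 0.563 m (p = P/D = 0.905145); state ← (V=0, rpm=0)
set_airspeed(24.48): V ← 24.48 m/s
adjust_airspeed(-13.41): V ← 24.48 -13.41 = 11.07 m/s
throttle_to(3297): rpm ← 3297
final state: V = 11.07 m/s, rpm = 3297 → n = rpm/60 = 54.950000 rev/s
target J* = 1.2979; solve J* = V/(n·D) for n: n = V/(J*·D) = 11.07/(1.2979 × 0.622) = 13.712480 rev/s
rpm = 60·n = 822.748794

rpm = 822.75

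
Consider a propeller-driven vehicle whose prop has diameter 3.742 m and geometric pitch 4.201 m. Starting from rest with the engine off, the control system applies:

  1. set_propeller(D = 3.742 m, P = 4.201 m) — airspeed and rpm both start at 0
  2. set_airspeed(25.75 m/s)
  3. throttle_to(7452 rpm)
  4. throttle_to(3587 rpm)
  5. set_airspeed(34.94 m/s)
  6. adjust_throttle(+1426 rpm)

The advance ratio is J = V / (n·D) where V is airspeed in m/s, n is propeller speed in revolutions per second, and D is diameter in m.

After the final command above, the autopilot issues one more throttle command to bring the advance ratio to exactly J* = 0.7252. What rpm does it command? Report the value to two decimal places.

rpm = 772.53

set_propeller: D = 3.742 m, P = 4.201 m (p = P/D = 1.122662); state ← (V=0, rpm=0)
set_airspeed(25.75): V ← 25.75 m/s
throttle_to(7452): rpm ← 7452
throttle_to(3587): rpm ← 3587
set_airspeed(34.94): V ← 34.94 m/s
adjust_throttle(+1426): rpm ← 3587 +1426 = 5013
final state: V = 34.94 m/s, rpm = 5013 → n = rpm/60 = 83.550000 rev/s
target J* = 0.7252; solve J* = V/(n·D) for n: n = V/(J*·D) = 34.94/(0.7252 × 3.742) = 12.875418 rev/s
rpm = 60·n = 772.525053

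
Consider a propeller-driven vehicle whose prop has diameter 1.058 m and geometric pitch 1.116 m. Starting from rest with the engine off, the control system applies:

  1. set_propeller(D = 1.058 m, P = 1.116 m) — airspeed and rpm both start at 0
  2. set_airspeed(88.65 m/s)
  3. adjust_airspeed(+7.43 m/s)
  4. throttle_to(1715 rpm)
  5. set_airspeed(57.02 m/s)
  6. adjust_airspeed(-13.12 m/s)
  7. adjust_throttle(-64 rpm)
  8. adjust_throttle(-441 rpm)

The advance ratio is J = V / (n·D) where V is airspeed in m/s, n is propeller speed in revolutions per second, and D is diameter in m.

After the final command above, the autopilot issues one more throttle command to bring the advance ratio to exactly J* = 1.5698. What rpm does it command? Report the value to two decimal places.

rpm = 1585.94

set_propeller: D = 1.058 m, P = 1.116 m (p = P/D = 1.054820); state ← (V=0, rpm=0)
set_airspeed(88.65): V ← 88.65 m/s
adjust_airspeed(+7.43): V ← 88.65 +7.43 = 96.08 m/s
throttle_to(1715): rpm ← 1715
set_airspeed(57.02): V ← 57.02 m/s
adjust_airspeed(-13.12): V ← 57.02 -13.12 = 43.9 m/s
adjust_throttle(-64): rpm ← 1715 -64 = 1651
adjust_throttle(-441): rpm ← 1651 -441 = 1210
final state: V = 43.9 m/s, rpm = 1210 → n = rpm/60 = 20.166667 rev/s
target J* = 1.5698; solve J* = V/(n·D) for n: n = V/(J*·D) = 43.9/(1.5698 × 1.058) = 26.432274 rev/s
rpm = 60·n = 1585.936441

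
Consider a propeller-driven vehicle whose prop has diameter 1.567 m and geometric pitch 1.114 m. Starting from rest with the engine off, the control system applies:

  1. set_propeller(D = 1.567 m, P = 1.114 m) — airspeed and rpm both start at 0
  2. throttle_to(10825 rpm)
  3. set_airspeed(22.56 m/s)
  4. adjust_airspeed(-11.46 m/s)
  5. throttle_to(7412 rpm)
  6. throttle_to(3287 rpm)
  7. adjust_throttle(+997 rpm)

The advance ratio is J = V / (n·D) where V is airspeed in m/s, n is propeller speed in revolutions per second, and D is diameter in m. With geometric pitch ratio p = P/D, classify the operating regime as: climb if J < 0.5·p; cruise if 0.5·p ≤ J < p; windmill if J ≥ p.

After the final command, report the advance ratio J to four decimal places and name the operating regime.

J = 0.0992, regime = climb

set_propeller: D = 1.567 m, P = 1.114 m (p = P/D = 0.710913); state ← (V=0, rpm=0)
throttle_to(10825): rpm ← 10825
set_airspeed(22.56): V ← 22.56 m/s
adjust_airspeed(-11.46): V ← 22.56 -11.46 = 11.1 m/s
throttle_to(7412): rpm ← 7412
throttle_to(3287): rpm ← 3287
adjust_throttle(+997): rpm ← 3287 +997 = 4284
final state: V = 11.1 m/s, rpm = 4284 → n = rpm/60 = 71.400000 rev/s
J = V / (n·D) = 11.1 / (71.400000 × 1.567) = 0.099210
regime bands: climb J<0.3555 | cruise [0.3555, 0.7109) | windmill J≥0.7109
J = 0.0992 → climb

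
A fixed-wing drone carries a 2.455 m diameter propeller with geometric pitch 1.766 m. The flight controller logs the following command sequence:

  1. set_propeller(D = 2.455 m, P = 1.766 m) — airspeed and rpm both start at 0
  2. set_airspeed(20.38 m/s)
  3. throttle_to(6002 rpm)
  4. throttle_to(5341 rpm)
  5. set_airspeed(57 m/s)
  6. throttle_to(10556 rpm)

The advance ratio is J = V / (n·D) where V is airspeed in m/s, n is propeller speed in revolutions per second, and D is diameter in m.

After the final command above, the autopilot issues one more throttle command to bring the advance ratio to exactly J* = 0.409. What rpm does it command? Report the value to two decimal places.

set_propeller: D = 2.455 m, P = 1.766 m (p = P/D = 0.719348); state ← (V=0, rpm=0)
set_airspeed(20.38): V ← 20.38 m/s
throttle_to(6002): rpm ← 6002
throttle_to(5341): rpm ← 5341
set_airspeed(57): V ← 57 m/s
throttle_to(10556): rpm ← 10556
final state: V = 57 m/s, rpm = 10556 → n = rpm/60 = 175.933333 rev/s
target J* = 0.409; solve J* = V/(n·D) for n: n = V/(J*·D) = 57/(0.409 × 2.455) = 56.767537 rev/s
rpm = 60·n = 3406.052216

rpm = 3406.05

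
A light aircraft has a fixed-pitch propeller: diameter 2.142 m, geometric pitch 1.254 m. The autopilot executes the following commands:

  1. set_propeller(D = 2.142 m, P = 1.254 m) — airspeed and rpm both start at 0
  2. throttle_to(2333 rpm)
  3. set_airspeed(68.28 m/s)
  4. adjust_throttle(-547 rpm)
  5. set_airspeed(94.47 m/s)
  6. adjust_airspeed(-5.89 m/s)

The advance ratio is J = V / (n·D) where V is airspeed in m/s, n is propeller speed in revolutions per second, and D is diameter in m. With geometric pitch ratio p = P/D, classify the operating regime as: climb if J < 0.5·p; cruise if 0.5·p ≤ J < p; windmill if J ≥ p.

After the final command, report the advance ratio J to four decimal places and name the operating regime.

J = 1.3893, regime = windmill

set_propeller: D = 2.142 m, P = 1.254 m (p = P/D = 0.585434); state ← (V=0, rpm=0)
throttle_to(2333): rpm ← 2333
set_airspeed(68.28): V ← 68.28 m/s
adjust_throttle(-547): rpm ← 2333 -547 = 1786
set_airspeed(94.47): V ← 94.47 m/s
adjust_airspeed(-5.89): V ← 94.47 -5.89 = 88.58 m/s
final state: V = 88.58 m/s, rpm = 1786 → n = rpm/60 = 29.766667 rev/s
J = V / (n·D) = 88.58 / (29.766667 × 2.142) = 1.389268
regime bands: climb J<0.2927 | cruise [0.2927, 0.5854) | windmill J≥0.5854
J = 1.3893 → windmill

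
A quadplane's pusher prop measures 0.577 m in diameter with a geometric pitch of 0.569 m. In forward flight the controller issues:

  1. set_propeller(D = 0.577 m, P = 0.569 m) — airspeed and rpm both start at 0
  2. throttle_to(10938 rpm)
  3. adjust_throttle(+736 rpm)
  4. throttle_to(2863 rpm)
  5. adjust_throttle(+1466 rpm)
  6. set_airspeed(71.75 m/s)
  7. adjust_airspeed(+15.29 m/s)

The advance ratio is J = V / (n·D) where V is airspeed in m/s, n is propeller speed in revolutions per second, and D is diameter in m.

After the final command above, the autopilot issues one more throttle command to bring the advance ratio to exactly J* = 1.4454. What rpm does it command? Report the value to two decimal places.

rpm = 6261.90

set_propeller: D = 0.577 m, P = 0.569 m (p = P/D = 0.986135); state ← (V=0, rpm=0)
throttle_to(10938): rpm ← 10938
adjust_throttle(+736): rpm ← 10938 +736 = 11674
throttle_to(2863): rpm ← 2863
adjust_throttle(+1466): rpm ← 2863 +1466 = 4329
set_airspeed(71.75): V ← 71.75 m/s
adjust_airspeed(+15.29): V ← 71.75 +15.29 = 87.04 m/s
final state: V = 87.04 m/s, rpm = 4329 → n = rpm/60 = 72.150000 rev/s
target J* = 1.4454; solve J* = V/(n·D) for n: n = V/(J*·D) = 87.04/(1.4454 × 0.577) = 104.365034 rev/s
rpm = 60·n = 6261.902038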